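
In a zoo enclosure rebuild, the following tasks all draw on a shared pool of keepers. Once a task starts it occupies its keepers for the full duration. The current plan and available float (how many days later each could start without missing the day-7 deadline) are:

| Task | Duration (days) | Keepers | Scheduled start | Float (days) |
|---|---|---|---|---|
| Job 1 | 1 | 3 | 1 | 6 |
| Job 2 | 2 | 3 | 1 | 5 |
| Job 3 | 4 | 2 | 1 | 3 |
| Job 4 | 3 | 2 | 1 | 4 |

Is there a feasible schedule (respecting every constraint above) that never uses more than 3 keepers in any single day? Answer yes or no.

Total keeper-days = 23; over 7 days the average is 23/7 > 3, so some day must exceed 3.

no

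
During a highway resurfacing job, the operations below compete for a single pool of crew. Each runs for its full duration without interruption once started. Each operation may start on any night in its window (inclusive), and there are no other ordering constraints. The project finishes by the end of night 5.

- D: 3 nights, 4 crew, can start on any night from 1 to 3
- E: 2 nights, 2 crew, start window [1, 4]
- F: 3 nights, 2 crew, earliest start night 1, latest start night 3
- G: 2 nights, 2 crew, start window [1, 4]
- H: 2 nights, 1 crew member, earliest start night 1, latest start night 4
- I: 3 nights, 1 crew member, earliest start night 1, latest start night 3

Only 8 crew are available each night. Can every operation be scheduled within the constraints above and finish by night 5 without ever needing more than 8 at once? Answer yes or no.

Schedule D@1, E@1, F@3, G@4, H@1, I@3: n1:7  n2:7  n3:7  n4:5  n5:5 — peak 7 ≤ 8.

yes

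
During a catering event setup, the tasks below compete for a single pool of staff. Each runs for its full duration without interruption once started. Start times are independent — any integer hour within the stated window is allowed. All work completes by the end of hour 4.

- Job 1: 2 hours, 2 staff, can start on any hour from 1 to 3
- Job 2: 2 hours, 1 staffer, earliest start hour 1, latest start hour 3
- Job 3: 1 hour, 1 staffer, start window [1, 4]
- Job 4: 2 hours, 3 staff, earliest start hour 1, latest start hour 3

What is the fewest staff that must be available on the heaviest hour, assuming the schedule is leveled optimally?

Early-start (Job 1@1, Job 2@1, Job 3@1, Job 4@1) gives peak 7: h1:7  h2:6  h3:0  h4:0.
Shift Job 4→3.
Schedule Job 1@1, Job 2@1, Job 3@1, Job 4@3: h1:4  h2:3  h3:3  h4:3 — peak 4.
Total staffer-hours = 13 over 4 hours ⇒ peak ≥ ⌈13/4⌉ = 4, so 4 is optimal.

4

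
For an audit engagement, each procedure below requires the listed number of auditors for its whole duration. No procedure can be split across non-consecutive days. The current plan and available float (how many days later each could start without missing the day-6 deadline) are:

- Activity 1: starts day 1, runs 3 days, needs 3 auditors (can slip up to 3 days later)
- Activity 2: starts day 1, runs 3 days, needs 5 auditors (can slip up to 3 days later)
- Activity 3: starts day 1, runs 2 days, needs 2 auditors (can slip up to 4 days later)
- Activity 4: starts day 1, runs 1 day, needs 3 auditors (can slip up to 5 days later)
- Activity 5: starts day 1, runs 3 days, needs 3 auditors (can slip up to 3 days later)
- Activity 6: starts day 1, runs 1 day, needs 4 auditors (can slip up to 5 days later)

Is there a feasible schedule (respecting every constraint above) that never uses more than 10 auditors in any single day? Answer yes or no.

yes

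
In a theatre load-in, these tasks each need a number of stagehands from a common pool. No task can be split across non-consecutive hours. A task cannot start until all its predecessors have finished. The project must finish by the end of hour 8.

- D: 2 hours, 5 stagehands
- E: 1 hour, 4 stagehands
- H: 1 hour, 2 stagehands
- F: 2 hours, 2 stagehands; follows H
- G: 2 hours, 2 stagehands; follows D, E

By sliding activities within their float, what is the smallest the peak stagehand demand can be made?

Early-start (D@1, E@1, H@1, F@2, G@3) gives peak 11: h1:11  h2:7  h3:4  h4:2  h5:0  h6:0  h7:0  h8:0.
Shift E→3, H→4, F→5, G→4.
Schedule D@1, E@3, H@4, F@5, G@4: h1:5  h2:5  h3:4  h4:4  h5:4  h6:2  h7:0  h8:0 — peak 5.

5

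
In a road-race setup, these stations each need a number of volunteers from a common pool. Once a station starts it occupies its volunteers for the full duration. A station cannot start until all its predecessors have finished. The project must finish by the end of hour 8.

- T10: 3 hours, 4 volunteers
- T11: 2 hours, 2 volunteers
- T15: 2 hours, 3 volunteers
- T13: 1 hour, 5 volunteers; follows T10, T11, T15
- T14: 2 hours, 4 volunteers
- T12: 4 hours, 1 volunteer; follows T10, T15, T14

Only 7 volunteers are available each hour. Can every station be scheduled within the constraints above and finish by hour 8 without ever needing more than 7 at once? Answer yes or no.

no

The minimum achievable peak is 8; 7 < 8, so no feasible schedule stays within the cap.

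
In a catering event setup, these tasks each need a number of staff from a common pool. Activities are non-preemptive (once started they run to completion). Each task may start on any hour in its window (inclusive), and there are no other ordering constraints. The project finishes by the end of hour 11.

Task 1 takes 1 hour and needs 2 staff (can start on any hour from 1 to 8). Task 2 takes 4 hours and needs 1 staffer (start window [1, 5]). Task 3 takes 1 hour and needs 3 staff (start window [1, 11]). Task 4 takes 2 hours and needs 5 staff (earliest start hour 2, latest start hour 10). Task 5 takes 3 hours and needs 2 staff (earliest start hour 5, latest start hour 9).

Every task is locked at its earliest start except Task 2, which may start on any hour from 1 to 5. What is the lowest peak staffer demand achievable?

Task 2@1: h1:6  h2:6  h3:6  h4:1  h5:2  h6:2  h7:2  h8:0  h9:0  h10:0  h11:0 → peak 6
Task 2@2: h1:5  h2:6  h3:6  h4:1  h5:3  h6:2  h7:2  h8:0  h9:0  h10:0  h11:0 → peak 6
Task 2@3: h1:5  h2:5  h3:6  h4:1  h5:3  h6:3  h7:2  h8:0  h9:0  h10:0  h11:0 → peak 6
Task 2@4: h1:5  h2:5  h3:5  h4:1  h5:3  h6:3  h7:3  h8:0  h9:0  h10:0  h11:0 → peak 5
Task 2@5: h1:5  h2:5  h3:5  h4:0  h5:3  h6:3  h7:3  h8:1  h9:0  h10:0  h11:0 → peak 5
Best is Task 2@4, peak 5.

5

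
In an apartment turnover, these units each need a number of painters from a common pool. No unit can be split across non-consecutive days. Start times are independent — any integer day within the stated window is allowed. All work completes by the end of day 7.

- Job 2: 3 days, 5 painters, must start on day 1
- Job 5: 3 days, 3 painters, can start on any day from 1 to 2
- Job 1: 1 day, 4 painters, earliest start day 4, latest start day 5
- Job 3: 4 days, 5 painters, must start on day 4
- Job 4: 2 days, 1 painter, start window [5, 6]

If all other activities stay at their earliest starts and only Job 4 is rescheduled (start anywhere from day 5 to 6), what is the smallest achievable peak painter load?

9

Job 4@5: d1:8  d2:8  d3:8  d4:9  d5:6  d6:6  d7:5 → peak 9
Job 4@6: d1:8  d2:8  d3:8  d4:9  d5:5  d6:6  d7:6 → peak 9
Best is Job 4@5, peak 9.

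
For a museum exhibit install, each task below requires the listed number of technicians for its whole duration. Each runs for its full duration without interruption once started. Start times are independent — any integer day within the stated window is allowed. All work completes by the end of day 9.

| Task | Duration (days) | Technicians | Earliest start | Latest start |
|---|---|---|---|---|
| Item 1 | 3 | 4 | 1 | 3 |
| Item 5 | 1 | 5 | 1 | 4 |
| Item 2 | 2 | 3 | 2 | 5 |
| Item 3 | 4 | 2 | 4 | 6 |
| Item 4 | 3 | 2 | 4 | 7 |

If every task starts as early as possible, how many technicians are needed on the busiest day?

Early-start schedule: Item 1@1, Item 5@1, Item 2@2, Item 3@4, Item 4@4.
Load per day: day 1: 9, day 2: 7, day 3: 7, day 4: 4, day 5: 4, day 6: 4, day 7: 2, day 8: 0, day 9: 0.
Peak is 9.

9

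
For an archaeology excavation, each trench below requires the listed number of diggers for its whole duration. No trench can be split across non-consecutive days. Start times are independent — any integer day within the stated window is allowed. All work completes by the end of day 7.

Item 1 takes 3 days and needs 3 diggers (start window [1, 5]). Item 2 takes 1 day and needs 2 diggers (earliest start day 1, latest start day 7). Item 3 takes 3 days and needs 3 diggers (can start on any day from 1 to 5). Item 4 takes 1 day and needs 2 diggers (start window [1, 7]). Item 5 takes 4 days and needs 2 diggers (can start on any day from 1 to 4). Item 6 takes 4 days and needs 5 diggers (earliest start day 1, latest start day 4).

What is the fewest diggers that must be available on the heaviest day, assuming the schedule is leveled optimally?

8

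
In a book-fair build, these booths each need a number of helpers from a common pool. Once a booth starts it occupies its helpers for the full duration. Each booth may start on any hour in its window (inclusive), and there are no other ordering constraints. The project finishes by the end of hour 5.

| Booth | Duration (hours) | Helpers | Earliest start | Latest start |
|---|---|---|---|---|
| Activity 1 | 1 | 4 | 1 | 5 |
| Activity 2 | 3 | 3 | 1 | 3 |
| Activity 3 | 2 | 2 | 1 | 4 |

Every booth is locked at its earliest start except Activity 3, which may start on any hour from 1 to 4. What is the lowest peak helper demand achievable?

7

Activity 3@1: h1:9  h2:5  h3:3  h4:0  h5:0 → peak 9
Activity 3@2: h1:7  h2:5  h3:5  h4:0  h5:0 → peak 7
Activity 3@3: h1:7  h2:3  h3:5  h4:2  h5:0 → peak 7
Activity 3@4: h1:7  h2:3  h3:3  h4:2  h5:2 → peak 7
Best is Activity 3@2, peak 7.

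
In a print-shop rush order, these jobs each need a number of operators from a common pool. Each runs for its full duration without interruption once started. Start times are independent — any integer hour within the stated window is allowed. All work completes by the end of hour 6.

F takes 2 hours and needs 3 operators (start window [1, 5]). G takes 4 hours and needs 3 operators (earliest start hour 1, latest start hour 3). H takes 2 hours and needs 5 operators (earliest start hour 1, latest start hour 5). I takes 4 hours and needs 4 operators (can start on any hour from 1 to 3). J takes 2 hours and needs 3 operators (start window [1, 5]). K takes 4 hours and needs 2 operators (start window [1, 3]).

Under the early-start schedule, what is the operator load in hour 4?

At early start, hour 4 has: G, I, K.
Demand: 3 + 4 + 2 = 9.

9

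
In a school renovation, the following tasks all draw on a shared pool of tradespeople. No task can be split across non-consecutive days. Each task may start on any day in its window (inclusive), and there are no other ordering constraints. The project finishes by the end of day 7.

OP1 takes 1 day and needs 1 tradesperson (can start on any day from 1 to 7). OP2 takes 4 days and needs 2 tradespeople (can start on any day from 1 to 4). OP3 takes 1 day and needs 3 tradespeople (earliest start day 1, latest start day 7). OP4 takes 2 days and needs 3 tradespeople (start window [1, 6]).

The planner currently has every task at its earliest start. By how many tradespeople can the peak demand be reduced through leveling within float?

6

Early-start peak: d1:9  d2:5  d3:2  d4:2  d5:0  d6:0  d7:0 ⇒ 9.
Leveled (OP1@1, OP2@1, OP3@5, OP4@6): d1:3  d2:2  d3:2  d4:2  d5:3  d6:3  d7:3 ⇒ 3.
Reduction 9 − 3 = 6.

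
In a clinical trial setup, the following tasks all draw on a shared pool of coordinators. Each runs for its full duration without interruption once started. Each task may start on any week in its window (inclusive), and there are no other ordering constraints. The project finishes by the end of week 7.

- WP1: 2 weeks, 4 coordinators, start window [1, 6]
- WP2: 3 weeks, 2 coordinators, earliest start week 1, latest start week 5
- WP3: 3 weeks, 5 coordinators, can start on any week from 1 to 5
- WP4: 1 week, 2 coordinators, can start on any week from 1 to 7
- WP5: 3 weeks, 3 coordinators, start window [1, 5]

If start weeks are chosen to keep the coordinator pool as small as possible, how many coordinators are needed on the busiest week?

7

Early-start (WP1@1, WP2@1, WP3@1, WP4@1, WP5@1) gives peak 16: w1:16  w2:14  w3:10  w4:0  w5:0  w6:0  w7:0.
Shift WP2→3, WP3→4, WP4→3.
Schedule WP1@1, WP2@3, WP3@4, WP4@3, WP5@1: w1:7  w2:7  w3:7  w4:7  w5:7  w6:5  w7:0 — peak 7.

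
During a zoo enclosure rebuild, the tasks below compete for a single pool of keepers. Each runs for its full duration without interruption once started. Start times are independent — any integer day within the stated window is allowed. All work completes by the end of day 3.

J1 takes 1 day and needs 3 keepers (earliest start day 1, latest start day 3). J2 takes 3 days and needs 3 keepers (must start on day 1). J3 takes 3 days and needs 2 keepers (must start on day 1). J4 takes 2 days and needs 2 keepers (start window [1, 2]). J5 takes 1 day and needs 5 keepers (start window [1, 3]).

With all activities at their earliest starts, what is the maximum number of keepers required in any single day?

15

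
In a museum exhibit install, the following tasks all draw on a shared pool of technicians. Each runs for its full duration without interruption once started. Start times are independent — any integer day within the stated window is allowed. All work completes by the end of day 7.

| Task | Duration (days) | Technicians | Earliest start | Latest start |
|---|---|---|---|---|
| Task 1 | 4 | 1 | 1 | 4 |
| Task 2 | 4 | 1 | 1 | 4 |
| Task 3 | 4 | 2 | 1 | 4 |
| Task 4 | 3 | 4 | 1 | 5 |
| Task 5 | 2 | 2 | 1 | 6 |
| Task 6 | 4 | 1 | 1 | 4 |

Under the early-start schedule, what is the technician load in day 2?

11

At early start, day 2 has: Task 1, Task 2, Task 3, Task 4, Task 5, Task 6.
Demand: 1 + 1 + 2 + 4 + 2 + 1 = 11.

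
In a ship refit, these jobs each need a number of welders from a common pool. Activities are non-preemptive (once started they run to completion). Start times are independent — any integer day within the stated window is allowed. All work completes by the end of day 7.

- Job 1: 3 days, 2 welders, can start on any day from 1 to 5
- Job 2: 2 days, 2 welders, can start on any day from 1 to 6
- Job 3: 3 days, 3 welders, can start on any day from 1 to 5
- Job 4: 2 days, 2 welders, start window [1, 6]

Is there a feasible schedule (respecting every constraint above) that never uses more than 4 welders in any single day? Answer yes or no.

Schedule Job 1@1, Job 2@1, Job 3@5, Job 4@3: d1:4  d2:4  d3:4  d4:2  d5:3  d6:3  d7:3 — peak 4 ≤ 4.

yes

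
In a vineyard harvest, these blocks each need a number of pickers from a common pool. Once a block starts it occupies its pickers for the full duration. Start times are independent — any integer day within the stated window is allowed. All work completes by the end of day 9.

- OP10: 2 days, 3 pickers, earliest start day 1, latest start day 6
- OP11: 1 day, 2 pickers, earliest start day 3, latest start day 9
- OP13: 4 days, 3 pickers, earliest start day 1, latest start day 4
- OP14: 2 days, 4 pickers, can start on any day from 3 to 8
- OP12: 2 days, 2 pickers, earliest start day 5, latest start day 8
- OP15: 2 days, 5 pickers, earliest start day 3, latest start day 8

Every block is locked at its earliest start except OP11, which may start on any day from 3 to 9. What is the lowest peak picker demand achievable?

OP11@3: d1:6  d2:6  d3:14  d4:12  d5:2  d6:2  d7:0  d8:0  d9:0 → peak 14
OP11@4: d1:6  d2:6  d3:12  d4:14  d5:2  d6:2  d7:0  d8:0  d9:0 → peak 14
OP11@5: d1:6  d2:6  d3:12  d4:12  d5:4  d6:2  d7:0  d8:0  d9:0 → peak 12
OP11@6: d1:6  d2:6  d3:12  d4:12  d5:2  d6:4  d7:0  d8:0  d9:0 → peak 12
OP11@7: d1:6  d2:6  d3:12  d4:12  d5:2  d6:2  d7:2  d8:0  d9:0 → peak 12
OP11@8: d1:6  d2:6  d3:12  d4:12  d5:2  d6:2  d7:0  d8:2  d9:0 → peak 12
OP11@9: d1:6  d2:6  d3:12  d4:12  d5:2  d6:2  d7:0  d8:0  d9:2 → peak 12
Best is OP11@5, peak 12.

12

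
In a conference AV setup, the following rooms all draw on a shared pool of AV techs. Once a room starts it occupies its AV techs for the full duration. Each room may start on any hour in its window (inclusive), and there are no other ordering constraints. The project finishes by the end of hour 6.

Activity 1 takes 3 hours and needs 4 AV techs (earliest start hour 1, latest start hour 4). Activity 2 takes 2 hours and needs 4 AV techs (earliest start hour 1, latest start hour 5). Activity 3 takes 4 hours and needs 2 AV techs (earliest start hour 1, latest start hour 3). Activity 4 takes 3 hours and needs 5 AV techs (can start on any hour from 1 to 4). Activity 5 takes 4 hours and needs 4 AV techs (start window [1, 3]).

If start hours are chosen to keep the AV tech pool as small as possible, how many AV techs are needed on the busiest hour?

Early-start (Activity 1@1, Activity 2@1, Activity 3@1, Activity 4@1, Activity 5@1) gives peak 19: h1:19  h2:19  h3:15  h4:6  h5:0  h6:0.
Shift Activity 4→4, Activity 5→3.
Schedule Activity 1@1, Activity 2@1, Activity 3@1, Activity 4@4, Activity 5@3: h1:10  h2:10  h3:10  h4:11  h5:9  h6:9 — peak 11.

11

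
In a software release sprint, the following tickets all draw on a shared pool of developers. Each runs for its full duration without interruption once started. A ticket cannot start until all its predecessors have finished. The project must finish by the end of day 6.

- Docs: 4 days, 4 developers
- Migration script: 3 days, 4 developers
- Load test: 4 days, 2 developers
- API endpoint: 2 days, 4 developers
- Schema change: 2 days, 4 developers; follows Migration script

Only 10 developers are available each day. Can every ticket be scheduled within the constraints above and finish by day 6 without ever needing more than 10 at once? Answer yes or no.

Schedule Docs@1, Migration script@1, Load test@1, API endpoint@4, Schema change@5: d1:10  d2:10  d3:10  d4:10  d5:8  d6:4 — peak 10 ≤ 10.

yes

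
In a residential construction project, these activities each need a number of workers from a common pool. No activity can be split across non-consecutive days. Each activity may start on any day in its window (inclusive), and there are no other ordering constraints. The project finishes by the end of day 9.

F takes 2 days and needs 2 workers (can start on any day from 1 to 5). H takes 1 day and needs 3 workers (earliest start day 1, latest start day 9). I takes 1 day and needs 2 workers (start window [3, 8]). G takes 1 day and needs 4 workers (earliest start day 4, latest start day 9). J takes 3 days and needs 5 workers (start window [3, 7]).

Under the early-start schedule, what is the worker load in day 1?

5

At early start, day 1 has: F, H.
Demand: 2 + 3 = 5.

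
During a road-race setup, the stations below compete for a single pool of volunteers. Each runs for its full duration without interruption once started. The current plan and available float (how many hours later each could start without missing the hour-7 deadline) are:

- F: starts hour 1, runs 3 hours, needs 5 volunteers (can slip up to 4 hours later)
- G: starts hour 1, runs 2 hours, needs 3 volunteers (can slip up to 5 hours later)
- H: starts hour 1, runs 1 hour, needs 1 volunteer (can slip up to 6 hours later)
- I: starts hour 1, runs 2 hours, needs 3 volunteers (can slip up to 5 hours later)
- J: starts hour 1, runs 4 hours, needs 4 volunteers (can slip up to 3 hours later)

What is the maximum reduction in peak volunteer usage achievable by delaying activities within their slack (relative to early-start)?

9

Early-start peak: h1:16  h2:15  h3:9  h4:4  h5:0  h6:0  h7:0 ⇒ 16.
Leveled (F@1, G@4, H@1, I@6, J@4): h1:6  h2:5  h3:5  h4:7  h5:7  h6:7  h7:7 ⇒ 7.
Reduction 16 − 7 = 9.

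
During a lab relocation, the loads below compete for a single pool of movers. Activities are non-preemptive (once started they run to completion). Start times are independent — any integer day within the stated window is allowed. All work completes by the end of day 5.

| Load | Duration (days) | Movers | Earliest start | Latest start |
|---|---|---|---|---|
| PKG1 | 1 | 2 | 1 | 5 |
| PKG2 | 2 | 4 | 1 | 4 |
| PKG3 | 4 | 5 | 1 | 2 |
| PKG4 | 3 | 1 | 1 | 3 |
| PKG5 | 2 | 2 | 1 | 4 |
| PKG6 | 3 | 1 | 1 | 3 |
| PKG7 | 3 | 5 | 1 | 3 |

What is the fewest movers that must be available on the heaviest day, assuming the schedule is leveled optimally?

12

Early-start (PKG1@1, PKG2@1, PKG3@1, PKG4@1, PKG5@1, PKG6@1, PKG7@1) gives peak 20: d1:20  d2:18  d3:12  d4:5  d5:0.
Shift PKG3→2, PKG6→3, PKG7→3.
Schedule PKG1@1, PKG2@1, PKG3@2, PKG4@1, PKG5@1, PKG6@3, PKG7@3: d1:9  d2:12  d3:12  d4:11  d5:11 — peak 12.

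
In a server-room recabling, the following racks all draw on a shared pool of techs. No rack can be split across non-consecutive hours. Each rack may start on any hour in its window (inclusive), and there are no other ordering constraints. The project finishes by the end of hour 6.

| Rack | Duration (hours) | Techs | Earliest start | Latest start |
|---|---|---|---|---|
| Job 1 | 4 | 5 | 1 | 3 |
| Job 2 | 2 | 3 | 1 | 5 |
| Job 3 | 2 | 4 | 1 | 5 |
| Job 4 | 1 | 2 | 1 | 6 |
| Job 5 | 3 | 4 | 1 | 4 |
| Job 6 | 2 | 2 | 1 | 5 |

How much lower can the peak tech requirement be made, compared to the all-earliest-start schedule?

Early-start peak: h1:20  h2:18  h3:9  h4:5  h5:0  h6:0 ⇒ 20.
Leveled (Job 1@1, Job 2@4, Job 3@5, Job 4@6, Job 5@1, Job 6@5): h1:9  h2:9  h3:9  h4:8  h5:9  h6:8 ⇒ 9.
Reduction 20 − 9 = 11.

11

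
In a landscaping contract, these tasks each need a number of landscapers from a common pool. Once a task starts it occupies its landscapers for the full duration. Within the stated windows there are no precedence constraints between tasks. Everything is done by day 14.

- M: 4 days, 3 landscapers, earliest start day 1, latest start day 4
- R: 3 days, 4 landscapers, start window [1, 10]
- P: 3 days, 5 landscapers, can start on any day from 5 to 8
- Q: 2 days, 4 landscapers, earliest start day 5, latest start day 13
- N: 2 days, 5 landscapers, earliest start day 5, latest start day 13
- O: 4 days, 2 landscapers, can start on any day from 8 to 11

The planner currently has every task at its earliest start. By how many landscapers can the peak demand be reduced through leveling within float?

Early-start peak: d1:7  d2:7  d3:7  d4:3  d5:14  d6:14  d7:5  d8:2  d9:2  d10:2  d11:2  d12:0  d13:0  d14:0 ⇒ 14.
Leveled (M@1, R@8, P@5, Q@11, N@13, O@8): d1:3  d2:3  d3:3  d4:3  d5:5  d6:5  d7:5  d8:6  d9:6  d10:6  d11:6  d12:4  d13:5  d14:5 ⇒ 6.
Reduction 14 − 6 = 8.

8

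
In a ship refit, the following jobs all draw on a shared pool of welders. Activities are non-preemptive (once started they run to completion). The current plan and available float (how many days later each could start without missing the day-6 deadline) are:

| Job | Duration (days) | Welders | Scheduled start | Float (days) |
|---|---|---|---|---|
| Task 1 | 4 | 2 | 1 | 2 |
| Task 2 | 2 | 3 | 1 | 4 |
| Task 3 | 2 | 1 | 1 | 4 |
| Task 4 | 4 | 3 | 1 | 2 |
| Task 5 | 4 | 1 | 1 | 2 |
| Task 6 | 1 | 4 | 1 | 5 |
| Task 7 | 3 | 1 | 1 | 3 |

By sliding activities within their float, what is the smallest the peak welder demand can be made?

7

Early-start (Task 1@1, Task 2@1, Task 3@1, Task 4@1, Task 5@1, Task 6@1, Task 7@1) gives peak 15: d1:15  d2:11  d3:7  d4:6  d5:0  d6:0.
Shift Task 4→3, Task 6→6, Task 7→3.
Schedule Task 1@1, Task 2@1, Task 3@1, Task 4@3, Task 5@1, Task 6@6, Task 7@3: d1:7  d2:7  d3:7  d4:7  d5:4  d6:7 — peak 7.
Total welder-days = 39 over 6 days ⇒ peak ≥ ⌈39/6⌉ = 7, so 7 is optimal.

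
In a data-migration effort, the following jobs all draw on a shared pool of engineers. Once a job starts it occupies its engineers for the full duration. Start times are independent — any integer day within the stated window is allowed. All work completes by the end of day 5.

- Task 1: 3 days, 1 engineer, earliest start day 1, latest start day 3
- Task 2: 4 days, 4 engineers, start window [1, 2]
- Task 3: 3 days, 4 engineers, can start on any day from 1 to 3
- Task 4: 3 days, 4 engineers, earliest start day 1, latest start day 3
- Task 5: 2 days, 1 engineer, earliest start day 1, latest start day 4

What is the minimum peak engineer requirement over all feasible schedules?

Early-start (Task 1@1, Task 2@1, Task 3@1, Task 4@1, Task 5@1) gives peak 14: d1:14  d2:14  d3:13  d4:4  d5:0.
Shift Task 5→4.
Schedule Task 1@1, Task 2@1, Task 3@1, Task 4@1, Task 5@4: d1:13  d2:13  d3:13  d4:5  d5:1 — peak 13.

13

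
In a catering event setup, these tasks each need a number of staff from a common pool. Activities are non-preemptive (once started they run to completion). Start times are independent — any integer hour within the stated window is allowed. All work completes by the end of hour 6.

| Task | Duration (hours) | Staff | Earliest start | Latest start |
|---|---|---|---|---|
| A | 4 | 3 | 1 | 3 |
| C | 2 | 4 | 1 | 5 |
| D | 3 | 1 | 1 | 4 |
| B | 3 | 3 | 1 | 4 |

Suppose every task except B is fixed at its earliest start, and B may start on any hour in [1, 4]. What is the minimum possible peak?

8

B@1: h1:11  h2:11  h3:7  h4:3  h5:0  h6:0 → peak 11
B@2: h1:8  h2:11  h3:7  h4:6  h5:0  h6:0 → peak 11
B@3: h1:8  h2:8  h3:7  h4:6  h5:3  h6:0 → peak 8
B@4: h1:8  h2:8  h3:4  h4:6  h5:3  h6:3 → peak 8
Best is B@3, peak 8.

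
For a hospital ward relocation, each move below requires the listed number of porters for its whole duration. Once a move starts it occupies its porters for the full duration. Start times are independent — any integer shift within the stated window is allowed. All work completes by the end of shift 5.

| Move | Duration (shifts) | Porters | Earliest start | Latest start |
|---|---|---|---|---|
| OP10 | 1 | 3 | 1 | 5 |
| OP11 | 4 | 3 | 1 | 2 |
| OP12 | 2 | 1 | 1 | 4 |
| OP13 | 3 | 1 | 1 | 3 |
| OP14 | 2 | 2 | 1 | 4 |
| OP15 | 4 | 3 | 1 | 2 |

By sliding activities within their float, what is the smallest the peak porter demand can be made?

8

Early-start (OP10@1, OP11@1, OP12@1, OP13@1, OP14@1, OP15@1) gives peak 13: s1:13  s2:10  s3:7  s4:6  s5:0.
Shift OP14→4, OP15→2.
Schedule OP10@1, OP11@1, OP12@1, OP13@1, OP14@4, OP15@2: s1:8  s2:8  s3:7  s4:8  s5:5 — peak 8.
Total porter-shifts = 36 over 5 shifts ⇒ peak ≥ ⌈36/5⌉ = 8, so 8 is optimal.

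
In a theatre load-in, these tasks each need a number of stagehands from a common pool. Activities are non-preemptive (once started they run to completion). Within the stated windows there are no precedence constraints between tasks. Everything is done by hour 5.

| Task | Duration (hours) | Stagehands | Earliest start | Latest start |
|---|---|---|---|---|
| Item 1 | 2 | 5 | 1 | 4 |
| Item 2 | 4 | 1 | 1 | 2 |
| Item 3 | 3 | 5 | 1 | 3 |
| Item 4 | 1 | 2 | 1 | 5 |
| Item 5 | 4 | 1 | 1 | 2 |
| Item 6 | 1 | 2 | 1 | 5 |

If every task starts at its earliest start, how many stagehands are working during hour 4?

2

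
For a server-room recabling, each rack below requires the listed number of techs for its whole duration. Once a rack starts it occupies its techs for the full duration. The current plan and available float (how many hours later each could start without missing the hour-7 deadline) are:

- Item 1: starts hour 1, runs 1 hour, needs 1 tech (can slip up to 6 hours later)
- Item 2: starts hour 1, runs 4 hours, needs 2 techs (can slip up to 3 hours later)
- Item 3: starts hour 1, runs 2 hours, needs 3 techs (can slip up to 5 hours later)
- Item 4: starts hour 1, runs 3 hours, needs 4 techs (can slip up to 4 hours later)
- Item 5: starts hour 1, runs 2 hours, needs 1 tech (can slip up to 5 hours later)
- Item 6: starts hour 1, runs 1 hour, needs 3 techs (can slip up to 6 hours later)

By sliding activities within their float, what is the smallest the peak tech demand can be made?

5

Early-start (Item 1@1, Item 2@1, Item 3@1, Item 4@1, Item 5@1, Item 6@1) gives peak 14: h1:14  h2:10  h3:6  h4:2  h5:0  h6:0  h7:0.
Shift Item 3→2, Item 4→5, Item 5→5, Item 6→4.
Schedule Item 1@1, Item 2@1, Item 3@2, Item 4@5, Item 5@5, Item 6@4: h1:3  h2:5  h3:5  h4:5  h5:5  h6:5  h7:4 — peak 5.
Total tech-hours = 32 over 7 hours ⇒ peak ≥ ⌈32/7⌉ = 5, so 5 is optimal.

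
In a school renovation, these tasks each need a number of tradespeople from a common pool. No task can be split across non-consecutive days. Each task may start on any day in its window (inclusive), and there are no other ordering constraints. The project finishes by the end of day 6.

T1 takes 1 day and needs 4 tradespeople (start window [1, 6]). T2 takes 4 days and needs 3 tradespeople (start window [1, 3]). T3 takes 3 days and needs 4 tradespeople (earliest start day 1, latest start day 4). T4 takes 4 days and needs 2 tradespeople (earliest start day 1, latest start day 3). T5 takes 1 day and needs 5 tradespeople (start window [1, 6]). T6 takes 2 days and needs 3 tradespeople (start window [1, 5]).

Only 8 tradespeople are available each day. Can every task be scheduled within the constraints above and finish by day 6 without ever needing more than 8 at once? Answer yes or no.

The minimum achievable peak is 9; 8 < 9, so no feasible schedule stays within the cap.

no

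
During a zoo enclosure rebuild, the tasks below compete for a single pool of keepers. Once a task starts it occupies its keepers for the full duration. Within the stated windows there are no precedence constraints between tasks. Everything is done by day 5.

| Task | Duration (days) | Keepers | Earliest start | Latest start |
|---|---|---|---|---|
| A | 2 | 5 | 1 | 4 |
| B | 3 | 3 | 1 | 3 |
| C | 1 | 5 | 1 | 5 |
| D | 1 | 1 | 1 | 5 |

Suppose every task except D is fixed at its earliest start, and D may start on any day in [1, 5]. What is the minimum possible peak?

13

D@1: d1:14  d2:8  d3:3  d4:0  d5:0 → peak 14
D@2: d1:13  d2:9  d3:3  d4:0  d5:0 → peak 13
D@3: d1:13  d2:8  d3:4  d4:0  d5:0 → peak 13
D@4: d1:13  d2:8  d3:3  d4:1  d5:0 → peak 13
D@5: d1:13  d2:8  d3:3  d4:0  d5:1 → peak 13
Best is D@2, peak 13.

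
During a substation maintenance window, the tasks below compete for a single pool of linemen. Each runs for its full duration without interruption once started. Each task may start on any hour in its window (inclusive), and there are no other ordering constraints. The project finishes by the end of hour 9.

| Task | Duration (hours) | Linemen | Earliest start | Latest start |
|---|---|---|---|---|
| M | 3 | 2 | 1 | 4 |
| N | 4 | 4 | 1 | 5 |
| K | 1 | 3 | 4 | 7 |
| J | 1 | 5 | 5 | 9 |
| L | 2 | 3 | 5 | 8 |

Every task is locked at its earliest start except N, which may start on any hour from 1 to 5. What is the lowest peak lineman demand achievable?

8

N@1: h1:6  h2:6  h3:6  h4:7  h5:8  h6:3  h7:0  h8:0  h9:0 → peak 8
N@2: h1:2  h2:6  h3:6  h4:7  h5:12  h6:3  h7:0  h8:0  h9:0 → peak 12
N@3: h1:2  h2:2  h3:6  h4:7  h5:12  h6:7  h7:0  h8:0  h9:0 → peak 12
N@4: h1:2  h2:2  h3:2  h4:7  h5:12  h6:7  h7:4  h8:0  h9:0 → peak 12
N@5: h1:2  h2:2  h3:2  h4:3  h5:12  h6:7  h7:4  h8:4  h9:0 → peak 12
Best is N@1, peak 8.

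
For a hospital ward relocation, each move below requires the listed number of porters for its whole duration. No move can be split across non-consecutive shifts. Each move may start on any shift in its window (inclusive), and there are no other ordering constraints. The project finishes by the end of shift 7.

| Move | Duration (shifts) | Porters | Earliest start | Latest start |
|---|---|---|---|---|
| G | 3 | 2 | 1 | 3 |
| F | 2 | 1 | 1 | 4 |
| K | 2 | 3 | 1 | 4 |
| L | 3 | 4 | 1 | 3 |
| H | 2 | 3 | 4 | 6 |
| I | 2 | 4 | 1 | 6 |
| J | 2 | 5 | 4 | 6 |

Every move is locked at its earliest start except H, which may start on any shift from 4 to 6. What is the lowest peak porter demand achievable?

14

H@4: s1:14  s2:14  s3:6  s4:8  s5:8  s6:0  s7:0 → peak 14
H@5: s1:14  s2:14  s3:6  s4:5  s5:8  s6:3  s7:0 → peak 14
H@6: s1:14  s2:14  s3:6  s4:5  s5:5  s6:3  s7:3 → peak 14
Best is H@4, peak 14.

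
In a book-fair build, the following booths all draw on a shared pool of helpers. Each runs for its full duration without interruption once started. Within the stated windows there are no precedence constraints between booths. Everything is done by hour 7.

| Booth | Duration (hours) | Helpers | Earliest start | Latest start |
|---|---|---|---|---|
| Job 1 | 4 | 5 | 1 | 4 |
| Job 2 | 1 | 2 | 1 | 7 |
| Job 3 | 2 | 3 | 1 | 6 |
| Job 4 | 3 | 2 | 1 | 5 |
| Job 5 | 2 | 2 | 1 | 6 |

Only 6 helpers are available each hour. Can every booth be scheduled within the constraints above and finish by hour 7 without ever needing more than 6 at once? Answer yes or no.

The minimum achievable peak is 7; 6 < 7, so no feasible schedule stays within the cap.

no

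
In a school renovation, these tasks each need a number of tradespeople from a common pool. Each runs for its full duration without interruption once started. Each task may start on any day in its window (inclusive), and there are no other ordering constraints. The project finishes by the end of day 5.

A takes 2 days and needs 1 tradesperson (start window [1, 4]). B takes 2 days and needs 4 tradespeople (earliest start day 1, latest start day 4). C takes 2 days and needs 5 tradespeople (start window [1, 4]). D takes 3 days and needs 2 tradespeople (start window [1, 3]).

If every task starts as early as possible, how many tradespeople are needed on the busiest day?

Early-start schedule: A@1, B@1, C@1, D@1.
Load per day: day 1: 12, day 2: 12, day 3: 2, day 4: 0, day 5: 0.
Peak is 12.

12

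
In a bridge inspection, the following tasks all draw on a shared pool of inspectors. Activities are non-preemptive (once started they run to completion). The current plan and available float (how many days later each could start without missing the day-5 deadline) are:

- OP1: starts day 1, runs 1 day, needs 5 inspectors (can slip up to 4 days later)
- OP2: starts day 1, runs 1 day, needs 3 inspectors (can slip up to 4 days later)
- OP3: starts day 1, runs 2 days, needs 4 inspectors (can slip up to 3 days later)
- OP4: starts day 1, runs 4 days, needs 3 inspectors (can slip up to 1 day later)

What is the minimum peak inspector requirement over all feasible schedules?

7

Early-start (OP1@1, OP2@1, OP3@1, OP4@1) gives peak 15: d1:15  d2:7  d3:3  d4:3  d5:0.
Shift OP2→2, OP3→3, OP4→2.
Schedule OP1@1, OP2@2, OP3@3, OP4@2: d1:5  d2:6  d3:7  d4:7  d5:3 — peak 7.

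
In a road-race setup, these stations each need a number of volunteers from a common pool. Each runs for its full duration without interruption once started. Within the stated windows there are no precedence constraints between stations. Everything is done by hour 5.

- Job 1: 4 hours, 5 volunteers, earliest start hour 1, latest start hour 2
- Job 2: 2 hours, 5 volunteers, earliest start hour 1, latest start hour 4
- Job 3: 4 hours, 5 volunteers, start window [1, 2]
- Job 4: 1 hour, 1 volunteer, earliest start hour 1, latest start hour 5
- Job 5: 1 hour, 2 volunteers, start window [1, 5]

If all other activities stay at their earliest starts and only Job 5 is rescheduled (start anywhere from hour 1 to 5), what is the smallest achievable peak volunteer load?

Job 5@1: h1:18  h2:15  h3:10  h4:10  h5:0 → peak 18
Job 5@2: h1:16  h2:17  h3:10  h4:10  h5:0 → peak 17
Job 5@3: h1:16  h2:15  h3:12  h4:10  h5:0 → peak 16
Job 5@4: h1:16  h2:15  h3:10  h4:12  h5:0 → peak 16
Job 5@5: h1:16  h2:15  h3:10  h4:10  h5:2 → peak 16
Best is Job 5@3, peak 16.

16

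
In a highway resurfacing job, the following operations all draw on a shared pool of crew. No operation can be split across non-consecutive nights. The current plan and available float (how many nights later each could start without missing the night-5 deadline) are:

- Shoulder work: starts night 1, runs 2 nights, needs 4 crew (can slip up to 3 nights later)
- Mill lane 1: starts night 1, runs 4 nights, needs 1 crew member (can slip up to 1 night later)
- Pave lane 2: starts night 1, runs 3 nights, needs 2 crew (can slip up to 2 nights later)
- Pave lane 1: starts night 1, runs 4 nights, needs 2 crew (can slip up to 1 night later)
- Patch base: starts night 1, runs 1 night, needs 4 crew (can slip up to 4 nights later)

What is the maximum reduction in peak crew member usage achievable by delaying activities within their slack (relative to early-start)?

6

Early-start peak: n1:13  n2:9  n3:5  n4:3  n5:0 ⇒ 13.
Leveled (Shoulder work@1, Mill lane 1@1, Pave lane 2@3, Pave lane 1@1, Patch base@5): n1:7  n2:7  n3:5  n4:5  n5:6 ⇒ 7.
Reduction 13 − 7 = 6.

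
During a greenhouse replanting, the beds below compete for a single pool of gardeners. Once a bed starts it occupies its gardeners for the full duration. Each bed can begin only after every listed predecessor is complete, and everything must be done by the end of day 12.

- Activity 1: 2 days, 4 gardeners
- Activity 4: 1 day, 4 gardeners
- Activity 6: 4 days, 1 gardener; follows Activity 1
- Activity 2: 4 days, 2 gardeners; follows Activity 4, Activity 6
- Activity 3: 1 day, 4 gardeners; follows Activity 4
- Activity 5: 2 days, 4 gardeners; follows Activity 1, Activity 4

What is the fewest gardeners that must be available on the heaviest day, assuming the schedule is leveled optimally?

5

Early-start (Activity 1@1, Activity 4@1, Activity 6@3, Activity 2@7, Activity 3@2, Activity 5@3) gives peak 8: d1:8  d2:8  d3:5  d4:5  d5:1  d6:1  d7:2  d8:2  d9:2  d10:2  d11:0  d12:0.
Shift Activity 4→3, Activity 3→4, Activity 5→5.
Schedule Activity 1@1, Activity 4@3, Activity 6@3, Activity 2@7, Activity 3@4, Activity 5@5: d1:4  d2:4  d3:5  d4:5  d5:5  d6:5  d7:2  d8:2  d9:2  d10:2  d11:0  d12:0 — peak 5.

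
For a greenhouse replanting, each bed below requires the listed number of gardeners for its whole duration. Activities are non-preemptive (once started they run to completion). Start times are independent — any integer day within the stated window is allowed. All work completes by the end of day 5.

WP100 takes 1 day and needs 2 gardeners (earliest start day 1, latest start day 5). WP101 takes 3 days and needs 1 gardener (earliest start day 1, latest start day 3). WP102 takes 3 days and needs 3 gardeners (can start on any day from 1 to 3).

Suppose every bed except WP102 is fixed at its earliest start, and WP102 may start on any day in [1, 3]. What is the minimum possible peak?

WP102@1: d1:6  d2:4  d3:4  d4:0  d5:0 → peak 6
WP102@2: d1:3  d2:4  d3:4  d4:3  d5:0 → peak 4
WP102@3: d1:3  d2:1  d3:4  d4:3  d5:3 → peak 4
Best is WP102@2, peak 4.

4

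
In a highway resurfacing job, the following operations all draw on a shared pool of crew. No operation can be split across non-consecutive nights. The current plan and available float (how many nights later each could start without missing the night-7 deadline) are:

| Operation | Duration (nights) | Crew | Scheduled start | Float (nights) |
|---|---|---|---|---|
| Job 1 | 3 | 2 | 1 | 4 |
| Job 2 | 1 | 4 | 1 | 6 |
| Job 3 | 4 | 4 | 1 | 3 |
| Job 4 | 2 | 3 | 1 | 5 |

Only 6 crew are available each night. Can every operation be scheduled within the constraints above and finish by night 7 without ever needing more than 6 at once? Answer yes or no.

yes

Schedule Job 1@1, Job 2@1, Job 3@2, Job 4@6: n1:6  n2:6  n3:6  n4:4  n5:4  n6:3  n7:3 — peak 6 ≤ 6.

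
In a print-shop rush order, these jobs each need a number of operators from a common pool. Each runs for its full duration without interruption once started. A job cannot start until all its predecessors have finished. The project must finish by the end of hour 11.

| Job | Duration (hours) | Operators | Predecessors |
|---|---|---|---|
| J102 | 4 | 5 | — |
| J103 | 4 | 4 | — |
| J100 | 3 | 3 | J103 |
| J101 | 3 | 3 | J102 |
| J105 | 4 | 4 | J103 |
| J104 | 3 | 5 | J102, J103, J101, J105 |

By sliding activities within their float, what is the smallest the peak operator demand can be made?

Early-start (J102@1, J103@1, J100@5, J101@5, J105@5, J104@9) gives peak 10: h1:9  h2:9  h3:9  h4:9  h5:10  h6:10  h7:10  h8:4  h9:5  h10:5  h11:5.
Shift J100→8.
Schedule J102@1, J103@1, J100@8, J101@5, J105@5, J104@9: h1:9  h2:9  h3:9  h4:9  h5:7  h6:7  h7:7  h8:7  h9:8  h10:8  h11:5 — peak 9.
No arrangement of the 15 feasible schedules does better.

9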